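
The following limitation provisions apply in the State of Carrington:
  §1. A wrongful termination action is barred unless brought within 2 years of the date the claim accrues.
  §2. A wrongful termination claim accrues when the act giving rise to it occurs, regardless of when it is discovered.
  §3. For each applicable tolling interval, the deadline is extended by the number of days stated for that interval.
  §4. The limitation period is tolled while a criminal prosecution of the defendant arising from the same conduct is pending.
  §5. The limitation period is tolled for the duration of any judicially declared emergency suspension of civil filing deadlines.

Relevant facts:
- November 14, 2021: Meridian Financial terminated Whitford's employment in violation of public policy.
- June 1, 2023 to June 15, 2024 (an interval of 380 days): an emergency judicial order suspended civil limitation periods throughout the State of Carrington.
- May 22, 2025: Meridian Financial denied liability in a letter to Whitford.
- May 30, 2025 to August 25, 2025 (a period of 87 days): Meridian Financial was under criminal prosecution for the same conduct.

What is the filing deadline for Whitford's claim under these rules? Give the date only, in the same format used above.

The claim accrued on November 14, 2021, the date of the act.
2 years from November 14, 2021 is November 14, 2023.
Because the emergency suspension of filing deadlines ran from June 1, 2023 to June 15, 2024, the deadline is extended by 380 days to November 28, 2024.
By the time the pending criminal prosecution began on May 30, 2025, the limitation period had already expired on November 28, 2024; that interval cannot revive it.
The other events in the timeline have no effect on the limitation period under the stated rules.

November 28, 2024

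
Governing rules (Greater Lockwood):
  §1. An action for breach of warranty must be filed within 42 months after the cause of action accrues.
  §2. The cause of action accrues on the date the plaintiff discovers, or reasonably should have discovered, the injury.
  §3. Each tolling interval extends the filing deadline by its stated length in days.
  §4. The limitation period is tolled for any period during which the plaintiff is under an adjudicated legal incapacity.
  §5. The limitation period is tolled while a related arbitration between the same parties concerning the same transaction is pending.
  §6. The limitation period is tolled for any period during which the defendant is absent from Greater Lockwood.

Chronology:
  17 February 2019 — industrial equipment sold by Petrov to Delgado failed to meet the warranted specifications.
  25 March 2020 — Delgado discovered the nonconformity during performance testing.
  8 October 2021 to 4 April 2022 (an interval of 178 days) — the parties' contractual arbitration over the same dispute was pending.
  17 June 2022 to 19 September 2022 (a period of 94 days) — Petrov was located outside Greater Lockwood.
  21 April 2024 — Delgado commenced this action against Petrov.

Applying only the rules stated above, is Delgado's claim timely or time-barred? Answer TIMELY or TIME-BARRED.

TIMELY

The claim did not accrue until Delgado discovered the injury on 25 March 2020; the 17 February 2019 act date does not start the clock under the stated rule.
42 months from 25 March 2020 is 25 September 2023.
The pending related arbitration from 8 October 2021 to 4 April 2022 tolled the period for 178 days, extending the deadline to 21 March 2024.
Because the defendant's absence from the jurisdiction ran from 17 June 2022 to 19 September 2022, the deadline is extended by 94 days to 23 June 2024.
Filing on 21 April 2024 beat the 23 June 2024 deadline — the action is timely.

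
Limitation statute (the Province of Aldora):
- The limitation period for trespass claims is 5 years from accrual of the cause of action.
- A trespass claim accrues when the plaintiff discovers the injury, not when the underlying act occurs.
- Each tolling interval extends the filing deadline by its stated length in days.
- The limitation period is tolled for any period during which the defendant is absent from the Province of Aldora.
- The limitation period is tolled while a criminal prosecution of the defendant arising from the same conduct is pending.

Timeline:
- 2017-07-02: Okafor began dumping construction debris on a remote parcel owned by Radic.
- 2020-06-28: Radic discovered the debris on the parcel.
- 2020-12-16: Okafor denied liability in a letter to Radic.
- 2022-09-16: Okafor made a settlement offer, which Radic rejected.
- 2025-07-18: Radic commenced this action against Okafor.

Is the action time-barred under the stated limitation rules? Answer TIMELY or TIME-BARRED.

Under the discovery rule, the claim accrued on 2020-06-28, when Radic discovered the injury — not on the 2017-07-02 date of the underlying act.
The untolled deadline — 5 years after 2020-06-28 — is 2025-06-28.
The other events in the timeline have no effect on the limitation period under the stated rules.
Radic filed on 2025-07-18, after the 2025-06-28 deadline, so the action is time-barred.

TIME-BARRED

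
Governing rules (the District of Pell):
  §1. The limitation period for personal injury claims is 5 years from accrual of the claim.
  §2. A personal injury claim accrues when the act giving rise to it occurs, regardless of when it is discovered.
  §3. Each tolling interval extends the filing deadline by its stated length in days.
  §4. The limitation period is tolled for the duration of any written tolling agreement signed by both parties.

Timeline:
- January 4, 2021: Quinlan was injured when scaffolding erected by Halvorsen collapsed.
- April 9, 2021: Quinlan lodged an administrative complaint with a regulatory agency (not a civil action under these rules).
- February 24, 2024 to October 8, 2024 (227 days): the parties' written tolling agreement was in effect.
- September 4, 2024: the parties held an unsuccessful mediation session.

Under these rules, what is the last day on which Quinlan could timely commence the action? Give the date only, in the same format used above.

The claim accrued on January 4, 2021, the date of the act.
5 years from January 4, 2021 is January 4, 2026.
The period was tolled for 227 days by the written tolling agreement (February 24, 2024 to October 8, 2024), pushing the deadline to August 19, 2026.
The other events in the timeline have no effect on the limitation period under the stated rules.

August 19, 2026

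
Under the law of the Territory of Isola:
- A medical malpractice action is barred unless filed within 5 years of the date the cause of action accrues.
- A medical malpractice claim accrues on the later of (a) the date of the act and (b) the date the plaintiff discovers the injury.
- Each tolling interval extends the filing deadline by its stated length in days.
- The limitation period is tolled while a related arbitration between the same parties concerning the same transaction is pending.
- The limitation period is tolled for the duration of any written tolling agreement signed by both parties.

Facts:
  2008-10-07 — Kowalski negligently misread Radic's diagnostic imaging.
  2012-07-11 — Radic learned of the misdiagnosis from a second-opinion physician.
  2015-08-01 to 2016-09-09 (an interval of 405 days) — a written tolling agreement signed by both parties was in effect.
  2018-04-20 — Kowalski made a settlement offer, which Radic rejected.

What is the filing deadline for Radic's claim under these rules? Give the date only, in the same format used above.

The claim accrued on 2012-07-11 — the later of the 2008-10-07 act and the 2012-07-11 discovery.
The untolled deadline — 5 years after 2012-07-11 — is 2017-07-11.
Because the written tolling agreement ran from 2015-08-01 to 2016-09-09, the deadline is extended by 405 days to 2018-08-20.
Nothing else in the chronology tolls or restarts the period.

2018-08-20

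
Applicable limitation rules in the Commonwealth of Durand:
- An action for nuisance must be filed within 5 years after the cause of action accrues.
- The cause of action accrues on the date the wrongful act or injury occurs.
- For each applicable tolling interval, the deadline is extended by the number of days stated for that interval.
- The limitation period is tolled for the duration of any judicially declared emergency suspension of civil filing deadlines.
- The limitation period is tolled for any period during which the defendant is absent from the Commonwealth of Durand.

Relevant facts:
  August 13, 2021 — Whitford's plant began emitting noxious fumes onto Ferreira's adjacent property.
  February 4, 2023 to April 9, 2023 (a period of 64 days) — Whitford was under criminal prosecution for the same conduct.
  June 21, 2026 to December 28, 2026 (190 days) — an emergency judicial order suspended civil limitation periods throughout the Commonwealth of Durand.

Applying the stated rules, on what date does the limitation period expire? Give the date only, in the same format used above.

February 19, 2027

The cause of action accrued on August 13, 2021, the date of the act.
The untolled deadline — 5 years after August 13, 2021 — is August 13, 2026.
The period was tolled for 190 days by the emergency suspension of filing deadlines (June 21, 2026 to December 28, 2026), pushing the deadline to February 19, 2027.
The pending criminal prosecution from February 4, 2023 to April 9, 2023 does not toll the period, because no stated rule makes a criminal prosecution a tolling event.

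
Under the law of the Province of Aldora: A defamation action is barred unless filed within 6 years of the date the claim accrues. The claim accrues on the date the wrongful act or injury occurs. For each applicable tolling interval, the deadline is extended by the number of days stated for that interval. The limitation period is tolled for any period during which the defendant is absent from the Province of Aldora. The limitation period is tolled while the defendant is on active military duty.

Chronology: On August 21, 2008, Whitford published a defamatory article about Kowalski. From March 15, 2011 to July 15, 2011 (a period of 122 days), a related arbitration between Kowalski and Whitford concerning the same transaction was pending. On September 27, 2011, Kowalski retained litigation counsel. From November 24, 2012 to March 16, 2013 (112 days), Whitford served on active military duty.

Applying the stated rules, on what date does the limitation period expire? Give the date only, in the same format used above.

The limitation period began to run on August 21, 2008.
The untolled deadline — 6 years after August 21, 2008 — is August 21, 2014.
The period was tolled for 112 days by the defendant's active military service (November 24, 2012 to March 16, 2013), pushing the deadline to December 11, 2014.
The pending related arbitration from March 15, 2011 to July 15, 2011 does not toll the period, because no stated rule makes a pending arbitration a tolling event.
None of the other events listed affects the running of the period under the stated rules.

December 11, 2014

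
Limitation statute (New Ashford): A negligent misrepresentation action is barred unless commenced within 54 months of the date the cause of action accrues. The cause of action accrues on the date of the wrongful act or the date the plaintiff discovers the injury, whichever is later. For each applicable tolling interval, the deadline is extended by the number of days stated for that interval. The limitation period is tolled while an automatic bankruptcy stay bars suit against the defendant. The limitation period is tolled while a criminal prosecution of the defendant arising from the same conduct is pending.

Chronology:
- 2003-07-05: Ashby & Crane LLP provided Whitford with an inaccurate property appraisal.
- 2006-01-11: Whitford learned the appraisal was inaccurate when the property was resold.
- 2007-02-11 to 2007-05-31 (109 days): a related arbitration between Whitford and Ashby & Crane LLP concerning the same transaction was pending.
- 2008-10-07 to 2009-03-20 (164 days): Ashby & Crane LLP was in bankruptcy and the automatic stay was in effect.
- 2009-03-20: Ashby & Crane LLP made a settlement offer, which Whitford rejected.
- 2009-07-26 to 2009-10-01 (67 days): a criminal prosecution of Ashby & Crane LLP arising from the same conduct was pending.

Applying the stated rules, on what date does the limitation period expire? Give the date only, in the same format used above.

The claim accrued on 2006-01-11 — the later of the 2003-07-05 act and the 2006-01-11 discovery.
Adding the 54 months base period to 2006-01-11 gives a deadline of 2010-07-11, before any tolling.
Because the automatic bankruptcy stay ran from 2008-10-07 to 2009-03-20, the deadline is extended by 164 days to 2010-12-22.
Because the pending criminal prosecution ran from 2009-07-26 to 2009-10-01, the deadline is extended by 67 days to 2011-02-27.
The pending related arbitration from 2007-02-11 to 2007-05-31 does not toll the period, because no stated rule makes a pending arbitration a tolling event.
The other events in the timeline have no effect on the limitation period under the stated rules.

2011-02-27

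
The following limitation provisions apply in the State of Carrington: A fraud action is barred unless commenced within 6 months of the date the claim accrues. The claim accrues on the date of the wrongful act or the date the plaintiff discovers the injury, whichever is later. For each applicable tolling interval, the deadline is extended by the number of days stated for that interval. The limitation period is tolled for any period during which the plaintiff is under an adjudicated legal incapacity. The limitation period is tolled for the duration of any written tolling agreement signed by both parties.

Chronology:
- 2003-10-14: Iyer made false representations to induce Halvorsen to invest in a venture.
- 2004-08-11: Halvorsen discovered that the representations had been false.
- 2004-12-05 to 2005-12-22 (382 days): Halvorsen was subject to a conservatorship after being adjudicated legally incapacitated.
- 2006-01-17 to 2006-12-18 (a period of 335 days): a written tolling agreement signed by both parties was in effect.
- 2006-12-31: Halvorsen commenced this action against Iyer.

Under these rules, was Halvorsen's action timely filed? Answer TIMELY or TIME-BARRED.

Taking the later of the act (2003-10-14) and discovery (2004-08-11), the claim accrued on 2004-08-11.
Adding the 6 months base period to 2004-08-11 gives a deadline of 2005-02-11, before any tolling.
Because the plaintiff's legal incapacity ran from 2004-12-05 to 2005-12-22, the deadline is extended by 382 days to 2006-02-28.
Because the written tolling agreement ran from 2006-01-17 to 2006-12-18, the deadline is extended by 335 days to 2007-01-29.
The 2006-12-31 filing precedes the 2007-01-29 deadline; the claim is timely.

TIMELY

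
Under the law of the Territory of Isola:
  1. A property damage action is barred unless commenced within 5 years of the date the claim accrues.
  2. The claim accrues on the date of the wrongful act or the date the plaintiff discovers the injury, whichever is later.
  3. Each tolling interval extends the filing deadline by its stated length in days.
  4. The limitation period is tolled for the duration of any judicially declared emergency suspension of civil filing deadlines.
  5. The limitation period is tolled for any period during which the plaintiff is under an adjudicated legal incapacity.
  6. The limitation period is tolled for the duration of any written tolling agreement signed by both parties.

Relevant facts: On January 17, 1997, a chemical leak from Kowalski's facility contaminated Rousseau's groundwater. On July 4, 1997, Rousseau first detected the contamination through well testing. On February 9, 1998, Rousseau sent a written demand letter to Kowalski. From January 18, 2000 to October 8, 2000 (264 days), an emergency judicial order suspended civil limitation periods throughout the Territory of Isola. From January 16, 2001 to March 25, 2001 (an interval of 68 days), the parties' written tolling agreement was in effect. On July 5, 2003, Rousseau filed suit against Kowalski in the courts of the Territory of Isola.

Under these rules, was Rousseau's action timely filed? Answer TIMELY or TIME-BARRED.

TIME-BARRED

Taking the later of the act (January 17, 1997) and discovery (July 4, 1997), the claim accrued on July 4, 1997.
The untolled deadline — 5 years after July 4, 1997 — is July 4, 2002.
Because the emergency suspension of filing deadlines ran from January 18, 2000 to October 8, 2000, the deadline is extended by 264 days to March 25, 2003.
The written tolling agreement from January 16, 2001 to March 25, 2001 tolled the period for 68 days, extending the deadline to June 1, 2003.
None of the other events listed affects the running of the period under the stated rules.
Filing on July 5, 2003 missed the June 1, 2003 deadline — the action is time-barred.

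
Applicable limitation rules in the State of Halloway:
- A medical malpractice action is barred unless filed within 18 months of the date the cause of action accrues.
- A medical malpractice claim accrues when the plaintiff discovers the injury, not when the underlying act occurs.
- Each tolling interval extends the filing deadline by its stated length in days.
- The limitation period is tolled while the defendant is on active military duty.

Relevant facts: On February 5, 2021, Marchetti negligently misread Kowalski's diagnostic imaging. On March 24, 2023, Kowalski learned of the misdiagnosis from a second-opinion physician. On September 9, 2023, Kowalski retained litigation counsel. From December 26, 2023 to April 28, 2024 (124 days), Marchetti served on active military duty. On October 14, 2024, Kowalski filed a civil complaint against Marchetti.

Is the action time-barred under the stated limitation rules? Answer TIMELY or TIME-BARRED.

The claim did not accrue until Kowalski discovered the injury on March 24, 2023; the February 5, 2021 act date does not start the clock under the stated rule.
Adding the 18 months base period to March 24, 2023 gives a deadline of September 24, 2024, before any tolling.
Because the defendant's active military service ran from December 26, 2023 to April 28, 2024, the deadline is extended by 124 days to January 26, 2025.
None of the other events listed affects the running of the period under the stated rules.
Filing on October 14, 2024 beat the January 26, 2025 deadline — the action is timely.

TIMELY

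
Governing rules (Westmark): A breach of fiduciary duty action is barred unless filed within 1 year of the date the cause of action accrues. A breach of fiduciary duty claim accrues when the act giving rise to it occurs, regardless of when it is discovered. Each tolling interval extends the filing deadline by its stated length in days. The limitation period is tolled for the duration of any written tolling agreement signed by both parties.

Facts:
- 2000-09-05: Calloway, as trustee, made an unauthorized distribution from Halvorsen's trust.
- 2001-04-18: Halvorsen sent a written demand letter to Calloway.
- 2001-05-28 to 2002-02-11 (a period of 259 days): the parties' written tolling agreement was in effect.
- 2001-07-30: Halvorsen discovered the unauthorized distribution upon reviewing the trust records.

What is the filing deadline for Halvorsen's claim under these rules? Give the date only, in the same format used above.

2002-05-22

The claim accrued on 2000-09-05, when the wrongful act occurred; under the stated occurrence rule the 2001-07-30 discovery does not delay accrual.
1 year from 2000-09-05 is 2001-09-05.
The written tolling agreement from 2001-05-28 to 2002-02-11 tolled the period for 259 days, extending the deadline to 2002-05-22.
Nothing else in the chronology tolls or restarts the period.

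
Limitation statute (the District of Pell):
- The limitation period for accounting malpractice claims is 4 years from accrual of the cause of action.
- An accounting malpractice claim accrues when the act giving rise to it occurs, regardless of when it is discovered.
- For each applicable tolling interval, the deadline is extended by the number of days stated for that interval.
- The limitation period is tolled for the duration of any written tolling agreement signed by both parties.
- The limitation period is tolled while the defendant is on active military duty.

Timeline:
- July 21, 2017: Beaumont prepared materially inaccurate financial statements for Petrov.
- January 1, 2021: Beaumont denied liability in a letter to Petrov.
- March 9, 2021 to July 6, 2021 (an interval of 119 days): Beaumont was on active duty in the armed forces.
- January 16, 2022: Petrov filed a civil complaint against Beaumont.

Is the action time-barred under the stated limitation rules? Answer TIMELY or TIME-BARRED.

The cause of action accrued on July 21, 2017, the date of the act.
Adding the 4 years base period to July 21, 2017 gives a deadline of July 21, 2021, before any tolling.
The defendant's active military service from March 9, 2021 to July 6, 2021 tolled the period for 119 days, extending the deadline to November 17, 2021.
Nothing else in the chronology tolls or restarts the period.
Petrov filed on January 16, 2022, after the November 17, 2021 deadline, so the action is time-barred.

TIME-BARRED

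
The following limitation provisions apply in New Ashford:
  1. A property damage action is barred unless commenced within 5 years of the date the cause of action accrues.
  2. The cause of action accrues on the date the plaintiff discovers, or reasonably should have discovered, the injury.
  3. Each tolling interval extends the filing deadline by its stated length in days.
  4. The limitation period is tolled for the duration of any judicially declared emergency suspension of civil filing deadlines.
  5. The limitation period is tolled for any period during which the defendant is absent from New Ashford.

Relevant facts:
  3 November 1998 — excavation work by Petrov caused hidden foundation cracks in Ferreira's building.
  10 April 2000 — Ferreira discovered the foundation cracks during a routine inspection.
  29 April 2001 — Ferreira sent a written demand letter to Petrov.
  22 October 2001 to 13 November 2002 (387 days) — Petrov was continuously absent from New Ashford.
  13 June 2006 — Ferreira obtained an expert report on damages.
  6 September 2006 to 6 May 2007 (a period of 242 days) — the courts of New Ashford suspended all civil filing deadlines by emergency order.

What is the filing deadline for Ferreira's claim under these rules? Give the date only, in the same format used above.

2 May 2006

Accrual is tied to discovery, so the period began on 10 April 2000 rather than on 3 November 1998 when the act occurred.
Adding the 5 years base period to 10 April 2000 gives a deadline of 10 April 2005, before any tolling.
The period was tolled for 387 days by the defendant's absence from the jurisdiction (22 October 2001 to 13 November 2002), pushing the deadline to 2 May 2006.
The emergency suspension of filing deadlines from 6 September 2006 to 6 May 2007 began after the period had already run on 2 May 2006, so it has no tolling effect.
The other events in the timeline have no effect on the limitation period under the stated rules.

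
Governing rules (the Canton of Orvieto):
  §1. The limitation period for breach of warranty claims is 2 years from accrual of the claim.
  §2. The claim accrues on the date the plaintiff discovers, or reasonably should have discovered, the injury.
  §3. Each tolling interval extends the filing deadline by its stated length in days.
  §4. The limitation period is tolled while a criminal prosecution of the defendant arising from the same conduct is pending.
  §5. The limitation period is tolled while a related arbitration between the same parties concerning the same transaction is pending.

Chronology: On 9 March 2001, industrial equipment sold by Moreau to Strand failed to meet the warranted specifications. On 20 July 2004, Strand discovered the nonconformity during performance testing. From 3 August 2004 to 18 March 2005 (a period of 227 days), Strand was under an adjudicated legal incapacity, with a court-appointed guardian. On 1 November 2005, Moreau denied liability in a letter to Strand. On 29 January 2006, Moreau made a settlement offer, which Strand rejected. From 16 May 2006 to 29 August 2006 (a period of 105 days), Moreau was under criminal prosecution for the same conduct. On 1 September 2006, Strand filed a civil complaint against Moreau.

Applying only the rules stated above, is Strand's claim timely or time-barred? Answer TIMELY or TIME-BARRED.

TIMELY

Under the discovery rule, the claim accrued on 20 July 2004, when Strand discovered the injury — not on the 9 March 2001 date of the underlying act.
2 years from 20 July 2004 is 20 July 2006.
The period was tolled for 105 days by the pending criminal prosecution (16 May 2006 to 29 August 2006), pushing the deadline to 2 November 2006.
Although the plaintiff's incapacity ran from 3 August 2004 to 18 March 2005, the stated rules do not make that a tolling event, so it is disregarded.
The other events in the timeline have no effect on the limitation period under the stated rules.
Filing on 1 September 2006 beat the 2 November 2006 deadline — the action is timely.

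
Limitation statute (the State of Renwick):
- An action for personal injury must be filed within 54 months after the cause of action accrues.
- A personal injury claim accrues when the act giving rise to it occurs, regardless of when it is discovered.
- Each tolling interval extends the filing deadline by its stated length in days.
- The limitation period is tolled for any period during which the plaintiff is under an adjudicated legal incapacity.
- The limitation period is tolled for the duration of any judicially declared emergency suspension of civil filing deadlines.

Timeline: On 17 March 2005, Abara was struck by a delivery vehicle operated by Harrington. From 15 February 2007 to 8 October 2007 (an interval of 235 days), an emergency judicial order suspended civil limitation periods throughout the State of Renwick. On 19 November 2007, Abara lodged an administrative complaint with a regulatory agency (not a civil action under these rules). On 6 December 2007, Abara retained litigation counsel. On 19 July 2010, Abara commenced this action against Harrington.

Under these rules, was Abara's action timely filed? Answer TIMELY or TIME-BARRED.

The limitation period began to run on 17 March 2005.
Adding the 54 months base period to 17 March 2005 gives a deadline of 17 September 2009, before any tolling.
The period was tolled for 235 days by the emergency suspension of filing deadlines (15 February 2007 to 8 October 2007), pushing the deadline to 10 May 2010.
Nothing else in the chronology tolls or restarts the period.
The 19 July 2010 filing falls after the 10 May 2010 deadline; the claim is time-barred.

TIME-BARRED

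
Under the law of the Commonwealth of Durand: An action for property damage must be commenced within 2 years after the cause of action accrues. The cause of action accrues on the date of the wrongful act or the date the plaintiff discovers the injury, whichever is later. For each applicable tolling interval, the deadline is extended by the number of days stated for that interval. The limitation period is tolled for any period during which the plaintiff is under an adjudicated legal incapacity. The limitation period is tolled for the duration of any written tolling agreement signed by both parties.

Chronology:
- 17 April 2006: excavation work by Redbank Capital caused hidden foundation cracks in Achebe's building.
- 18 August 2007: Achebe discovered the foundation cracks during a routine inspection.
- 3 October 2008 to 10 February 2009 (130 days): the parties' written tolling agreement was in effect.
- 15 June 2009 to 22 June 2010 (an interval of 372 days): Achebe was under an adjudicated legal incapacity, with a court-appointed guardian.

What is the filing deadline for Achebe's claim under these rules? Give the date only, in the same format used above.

The claim accrued on 18 August 2007 — the later of the 17 April 2006 act and the 18 August 2007 discovery.
Adding the 2 years base period to 18 August 2007 gives a deadline of 18 August 2009, before any tolling.
Because the written tolling agreement ran from 3 October 2008 to 10 February 2009, the deadline is extended by 130 days to 26 December 2009.
Because the plaintiff's legal incapacity ran from 15 June 2009 to 22 June 2010, the deadline is extended by 372 days to 2 January 2011.

2 January 2011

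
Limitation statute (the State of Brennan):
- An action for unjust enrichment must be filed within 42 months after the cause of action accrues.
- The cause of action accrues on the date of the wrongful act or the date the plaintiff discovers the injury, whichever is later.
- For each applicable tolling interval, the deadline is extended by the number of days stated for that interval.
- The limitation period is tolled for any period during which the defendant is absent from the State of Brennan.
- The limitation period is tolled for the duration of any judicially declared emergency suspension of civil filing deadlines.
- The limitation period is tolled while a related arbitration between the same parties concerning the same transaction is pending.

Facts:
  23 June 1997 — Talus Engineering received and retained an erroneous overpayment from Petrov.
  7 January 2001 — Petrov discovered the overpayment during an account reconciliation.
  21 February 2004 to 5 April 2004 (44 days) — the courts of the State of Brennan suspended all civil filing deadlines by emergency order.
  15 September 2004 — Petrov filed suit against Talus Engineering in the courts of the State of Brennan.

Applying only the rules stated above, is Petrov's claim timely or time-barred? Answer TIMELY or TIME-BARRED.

Taking the later of the act (23 June 1997) and discovery (7 January 2001), the claim accrued on 7 January 2001.
Adding the 42 months base period to 7 January 2001 gives a deadline of 7 July 2004, before any tolling.
The period was tolled for 44 days by the emergency suspension of filing deadlines (21 February 2004 to 5 April 2004), pushing the deadline to 20 August 2004.
The 15 September 2004 filing falls after the 20 August 2004 deadline; the claim is time-barred.

TIME-BARRED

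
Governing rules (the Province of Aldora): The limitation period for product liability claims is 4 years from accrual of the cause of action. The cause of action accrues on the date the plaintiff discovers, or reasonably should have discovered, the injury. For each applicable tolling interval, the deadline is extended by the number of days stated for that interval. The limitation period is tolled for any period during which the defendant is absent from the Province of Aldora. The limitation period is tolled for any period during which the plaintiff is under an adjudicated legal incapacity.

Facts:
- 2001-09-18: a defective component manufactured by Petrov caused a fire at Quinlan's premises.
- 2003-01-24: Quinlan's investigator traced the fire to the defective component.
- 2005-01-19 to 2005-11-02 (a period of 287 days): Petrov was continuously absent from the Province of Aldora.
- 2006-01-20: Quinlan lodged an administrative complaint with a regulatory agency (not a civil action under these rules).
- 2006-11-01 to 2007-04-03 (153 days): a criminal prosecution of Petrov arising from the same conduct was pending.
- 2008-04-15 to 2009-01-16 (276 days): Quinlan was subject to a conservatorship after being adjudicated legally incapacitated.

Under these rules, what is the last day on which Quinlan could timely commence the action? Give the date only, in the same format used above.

The claim did not accrue until Quinlan discovered the injury on 2003-01-24; the 2001-09-18 act date does not start the clock under the stated rule.
4 years from 2003-01-24 is 2007-01-24.
The defendant's absence from the jurisdiction from 2005-01-19 to 2005-11-02 tolled the period for 287 days, extending the deadline to 2007-11-07.
The plaintiff's legal incapacity starting 2008-04-15 came too late — the period had run on 2007-11-07 — and so does not extend the deadline.
No stated provision tolls the period for a criminal prosecution, so the interval from 2006-11-01 to 2007-04-03 has no effect on the deadline.
The other events in the timeline have no effect on the limitation period under the stated rules.

2007-11-07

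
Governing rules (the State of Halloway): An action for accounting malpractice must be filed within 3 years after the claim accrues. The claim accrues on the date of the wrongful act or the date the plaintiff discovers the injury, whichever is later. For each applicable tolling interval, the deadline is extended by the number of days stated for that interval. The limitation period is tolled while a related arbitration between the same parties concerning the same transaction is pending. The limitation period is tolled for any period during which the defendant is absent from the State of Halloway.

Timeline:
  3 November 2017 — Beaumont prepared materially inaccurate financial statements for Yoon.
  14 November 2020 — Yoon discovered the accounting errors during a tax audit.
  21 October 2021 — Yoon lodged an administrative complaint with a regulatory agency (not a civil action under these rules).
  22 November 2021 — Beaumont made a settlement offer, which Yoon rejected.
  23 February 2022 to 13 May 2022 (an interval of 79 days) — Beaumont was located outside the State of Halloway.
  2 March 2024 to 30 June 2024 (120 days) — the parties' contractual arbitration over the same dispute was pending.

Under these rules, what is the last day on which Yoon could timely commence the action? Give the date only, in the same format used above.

1 February 2024

Because discovery on 14 November 2020 post-dates the 3 November 2017 act, accrual under the later-of rule falls on 14 November 2020.
The untolled deadline — 3 years after 14 November 2020 — is 14 November 2023.
The defendant's absence from the jurisdiction from 23 February 2022 to 13 May 2022 tolled the period for 79 days, extending the deadline to 1 February 2024.
The pending related arbitration from 2 March 2024 to 30 June 2024 began after the period had already run on 1 February 2024, so it has no tolling effect.
Nothing else in the chronology tolls or restarts the period.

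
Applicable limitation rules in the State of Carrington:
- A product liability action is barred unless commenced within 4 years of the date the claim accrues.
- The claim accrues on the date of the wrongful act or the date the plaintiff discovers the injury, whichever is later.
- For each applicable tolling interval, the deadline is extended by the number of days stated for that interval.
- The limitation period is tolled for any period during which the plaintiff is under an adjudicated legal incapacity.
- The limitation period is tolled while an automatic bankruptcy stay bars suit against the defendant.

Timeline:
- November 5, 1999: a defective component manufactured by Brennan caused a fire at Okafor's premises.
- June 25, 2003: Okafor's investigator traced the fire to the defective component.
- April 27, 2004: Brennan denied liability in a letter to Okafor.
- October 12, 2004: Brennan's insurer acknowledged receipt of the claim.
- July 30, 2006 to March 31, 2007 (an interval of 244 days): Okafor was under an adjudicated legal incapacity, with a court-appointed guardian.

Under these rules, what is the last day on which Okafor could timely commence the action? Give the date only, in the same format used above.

February 24, 2008

Taking the later of the act (November 5, 1999) and discovery (June 25, 2003), the claim accrued on June 25, 2003.
Adding the 4 years base period to June 25, 2003 gives a deadline of June 25, 2007, before any tolling.
The period was tolled for 244 days by the plaintiff's legal incapacity (July 30, 2006 to March 31, 2007), pushing the deadline to February 24, 2008.
The other events in the timeline have no effect on the limitation period under the stated rules.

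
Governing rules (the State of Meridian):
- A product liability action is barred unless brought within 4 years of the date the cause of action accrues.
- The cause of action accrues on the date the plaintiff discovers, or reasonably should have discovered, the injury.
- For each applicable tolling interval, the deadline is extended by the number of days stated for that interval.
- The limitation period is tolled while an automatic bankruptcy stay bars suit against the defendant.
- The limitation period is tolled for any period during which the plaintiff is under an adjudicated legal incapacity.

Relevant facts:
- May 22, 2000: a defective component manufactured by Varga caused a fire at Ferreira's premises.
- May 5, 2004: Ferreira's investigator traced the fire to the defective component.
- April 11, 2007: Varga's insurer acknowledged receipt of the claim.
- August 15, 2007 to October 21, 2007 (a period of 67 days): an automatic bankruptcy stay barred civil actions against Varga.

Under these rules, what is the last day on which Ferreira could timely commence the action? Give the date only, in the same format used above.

July 11, 2008

The claim did not accrue until Ferreira discovered the injury on May 5, 2004; the May 22, 2000 act date does not start the clock under the stated rule.
Adding the 4 years base period to May 5, 2004 gives a deadline of May 5, 2008, before any tolling.
Because the automatic bankruptcy stay ran from August 15, 2007 to October 21, 2007, the deadline is extended by 67 days to July 11, 2008.
The other events in the timeline have no effect on the limitation period under the stated rules.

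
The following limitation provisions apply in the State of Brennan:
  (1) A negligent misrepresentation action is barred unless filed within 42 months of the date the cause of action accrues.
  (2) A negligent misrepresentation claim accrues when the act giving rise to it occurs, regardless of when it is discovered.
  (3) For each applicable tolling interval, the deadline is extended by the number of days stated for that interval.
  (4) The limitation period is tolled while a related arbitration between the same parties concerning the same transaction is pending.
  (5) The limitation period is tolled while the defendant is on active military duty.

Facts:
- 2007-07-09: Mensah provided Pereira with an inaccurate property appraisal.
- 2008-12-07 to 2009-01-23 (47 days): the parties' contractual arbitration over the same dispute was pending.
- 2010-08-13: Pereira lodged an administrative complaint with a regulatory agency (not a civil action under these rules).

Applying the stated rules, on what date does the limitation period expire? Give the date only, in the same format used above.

2011-02-25

The limitation period began to run on 2007-07-09.
The untolled deadline — 42 months after 2007-07-09 — is 2011-01-09.
Because the pending related arbitration ran from 2008-12-07 to 2009-01-23, the deadline is extended by 47 days to 2011-02-25.
None of the other events listed affects the running of the period under the stated rules.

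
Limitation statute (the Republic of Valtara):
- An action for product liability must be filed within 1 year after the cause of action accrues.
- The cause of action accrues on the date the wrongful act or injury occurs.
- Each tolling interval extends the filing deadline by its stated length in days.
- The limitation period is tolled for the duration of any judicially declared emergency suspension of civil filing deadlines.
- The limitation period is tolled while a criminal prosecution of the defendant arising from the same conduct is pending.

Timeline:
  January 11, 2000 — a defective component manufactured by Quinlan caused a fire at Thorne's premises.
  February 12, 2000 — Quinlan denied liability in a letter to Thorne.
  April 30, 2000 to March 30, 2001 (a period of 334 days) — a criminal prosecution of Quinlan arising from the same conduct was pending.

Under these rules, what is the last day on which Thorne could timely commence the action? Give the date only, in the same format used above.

December 11, 2001

The limitation period began to run on January 11, 2000.
The untolled deadline — 1 year after January 11, 2000 — is January 11, 2001.
The pending criminal prosecution from April 30, 2000 to March 30, 2001 tolled the period for 334 days, extending the deadline to December 11, 2001.
Nothing else in the chronology tolls or restarts the period.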